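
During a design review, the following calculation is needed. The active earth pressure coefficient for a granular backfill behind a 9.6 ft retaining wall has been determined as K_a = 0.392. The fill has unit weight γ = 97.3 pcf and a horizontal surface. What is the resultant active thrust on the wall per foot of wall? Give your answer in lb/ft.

P = ½ K_a γ H² = 0.5 × 0.392 × 97.3 × 9.6² = 1758 lb/ft.

1760 lb/ft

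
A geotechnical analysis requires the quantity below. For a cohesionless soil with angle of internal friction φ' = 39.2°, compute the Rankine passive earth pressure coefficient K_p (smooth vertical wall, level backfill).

K_p = (1 + sin φ)/(1 − sin φ) = tan²(45° + 39.2°/2) = 4.435.

4.44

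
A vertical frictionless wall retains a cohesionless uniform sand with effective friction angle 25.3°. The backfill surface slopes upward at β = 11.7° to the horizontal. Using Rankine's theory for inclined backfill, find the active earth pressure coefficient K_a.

K_a = cos β · (cos β − √(cos²β − cos²φ)) / (cos β + √(cos²β − cos²φ)).
cos β = 0.9792, cos φ = 0.9041, √(cos²β − cos²φ) = 0.3762.
K_a = 0.9792 × (0.9792 − 0.3762)/(0.9792 + 0.3762) = 0.4357.

0.436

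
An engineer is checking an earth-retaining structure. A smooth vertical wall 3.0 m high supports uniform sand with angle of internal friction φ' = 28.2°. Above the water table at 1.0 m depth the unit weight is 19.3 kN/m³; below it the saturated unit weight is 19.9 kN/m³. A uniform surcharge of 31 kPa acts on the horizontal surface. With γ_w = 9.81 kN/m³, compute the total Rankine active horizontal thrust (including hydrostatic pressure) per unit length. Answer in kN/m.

77.4 kN/m

K_a = tan²(45° − φ/2) = 0.3582.
γ' = 19.9 − 9.81 = 10.09 kN/m³. h₂ = H − d_w = 2.0 m.
σ'_h: at surface K_a·q = 11.10; at WT K_a(q+γd_w) = 18.02; at base K_a(q+γd_w+γ'h₂) = 25.25 kPa.
P₁ = ½(11.10+18.02)×1.0 = 14.56; P₂ = ½(18.02+25.25)×2.0 = 43.26; P_w = ½γ_w h₂² = 19.62.
Total = 14.56+43.26+19.62 = 77.44 kN/m.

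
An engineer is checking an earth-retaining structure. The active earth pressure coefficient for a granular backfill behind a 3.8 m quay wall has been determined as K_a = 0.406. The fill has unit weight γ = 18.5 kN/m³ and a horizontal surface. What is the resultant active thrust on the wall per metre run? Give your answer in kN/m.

54.2 kN/m

P = ½ K_a γ H² = 0.5 × 0.406 × 18.5 × 3.8² = 54.23 kN/m.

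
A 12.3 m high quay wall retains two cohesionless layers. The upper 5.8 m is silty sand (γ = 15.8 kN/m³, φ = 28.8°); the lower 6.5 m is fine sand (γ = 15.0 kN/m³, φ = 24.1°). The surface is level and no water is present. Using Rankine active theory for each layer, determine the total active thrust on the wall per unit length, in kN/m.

476 kN/m

K_a1 = tan²(45°−28.8°/2) = 0.3498; K_a2 = tan²(45°−24.1°/2) = 0.4201.
Layer 1: σ at base = K_a1 γ₁ h₁ = 32.05 kPa; P₁ = ½×32.05×5.8 = 92.95.
Layer 2: σ_v at top = γ₁h₁ = 91.64; σ_h top = K_a2×91.64 = 38.50; σ_h base = K_a2×(91.64+15.0×6.5) = 79.46.
P₂ = ½(38.50+79.46)×6.5 = 383.4. Total P_a = 92.95+383.4 = 476.3 kN/m.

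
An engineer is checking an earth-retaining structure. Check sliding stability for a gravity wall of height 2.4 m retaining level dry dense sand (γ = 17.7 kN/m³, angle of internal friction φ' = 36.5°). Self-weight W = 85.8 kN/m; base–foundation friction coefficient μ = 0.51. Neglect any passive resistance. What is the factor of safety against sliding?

3.38

K_a = tan²(45° − 36.5°/2) = 0.2541.
P_a = ½K_aγH² = 0.5×0.2541×17.7×2.4² = 12.95 kN/m, acting at H/3 = 0.8000 m above the base.
FS_sliding = μW / P_a = 0.51×85.8 / 12.95 = 3.379.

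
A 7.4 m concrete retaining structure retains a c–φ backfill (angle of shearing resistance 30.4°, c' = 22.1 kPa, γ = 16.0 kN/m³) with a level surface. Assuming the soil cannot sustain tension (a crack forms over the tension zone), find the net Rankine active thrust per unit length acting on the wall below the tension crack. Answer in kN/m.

17.4 kN/m

K_a = 0.3280; √K_a = 0.5727.
Tension-crack depth z_c = 2c/(γ√K_a) = 2×22.1/(16.0×0.5727) = 4.824 m.
σ_a at base = K_a γ H − 2c√K_a = 0.3280×16.0×7.4 − 2×22.1×0.5727 = 13.52 kPa.
P_a = ½ × 13.52 × (H − z_c) = 0.5×13.52×2.576 = 17.42 kN/m.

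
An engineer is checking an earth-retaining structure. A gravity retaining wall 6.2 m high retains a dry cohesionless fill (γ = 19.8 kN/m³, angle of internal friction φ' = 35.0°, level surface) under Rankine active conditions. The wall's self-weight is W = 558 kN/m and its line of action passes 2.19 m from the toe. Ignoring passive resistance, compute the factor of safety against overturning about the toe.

5.73

K_a = tan²(45° − 35.0°/2) = 0.2710.
P_a = ½K_aγH² = 0.5×0.2710×19.8×6.2² = 103.1 kN/m, acting at H/3 = 2.067 m above the base.
Overturning moment M_o = P_a × H/3 = 103.1 × 2.067 = 213.1.
Resisting moment M_r = W × 2.19 = 558 × 2.19 = 1222.
FS_overturning = M_r/M_o = 1222/213.1 = 5.734.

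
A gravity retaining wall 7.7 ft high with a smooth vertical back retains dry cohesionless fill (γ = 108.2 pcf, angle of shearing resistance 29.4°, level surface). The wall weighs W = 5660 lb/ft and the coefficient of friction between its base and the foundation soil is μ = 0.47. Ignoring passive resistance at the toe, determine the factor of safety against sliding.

K_a = tan²(45° − 29.4°/2) = 0.3415.
P_a = ½K_aγH² = 0.5×0.3415×108.2×7.7² = 1095 lb/ft, acting at H/3 = 2.567 ft above the base.
FS_sliding = μW / P_a = 0.47×5660 / 1095 = 2.429.

2.43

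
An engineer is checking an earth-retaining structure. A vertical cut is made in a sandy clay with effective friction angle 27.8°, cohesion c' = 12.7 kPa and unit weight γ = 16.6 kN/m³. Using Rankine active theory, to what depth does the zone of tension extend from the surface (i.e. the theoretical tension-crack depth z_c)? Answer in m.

K_a = tan²(45° − 27.8°/2) = 0.3639; √K_a = 0.6032.
The active pressure is zero where K_a γ z = 2c√K_a, so z_c = 2c/(γ√K_a) = 2×12.7/(16.6×0.6032) = 2.537 m.

2.54 m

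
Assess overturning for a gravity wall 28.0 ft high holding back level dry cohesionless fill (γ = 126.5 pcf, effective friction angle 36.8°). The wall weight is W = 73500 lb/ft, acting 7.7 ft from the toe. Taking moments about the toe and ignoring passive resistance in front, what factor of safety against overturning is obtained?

K_a = tan²(45° − 36.8°/2) = 0.2508.
P_a = ½K_aγH² = 0.5×0.2508×126.5×28.0² = 12430 lb/ft, acting at H/3 = 9.333 ft above the base.
Overturning moment M_o = P_a × H/3 = 12430 × 9.333 = 116100.
Resisting moment M_r = W × 7.7 = 73500 × 7.7 = 566000.
FS_overturning = M_r/M_o = 566000/116100 = 4.876.

4.88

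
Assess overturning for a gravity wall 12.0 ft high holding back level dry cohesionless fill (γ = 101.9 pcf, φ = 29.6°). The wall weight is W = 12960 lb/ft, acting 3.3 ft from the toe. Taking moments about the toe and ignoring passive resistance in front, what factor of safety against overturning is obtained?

K_a = tan²(45° − 29.6°/2) = 0.3387.
P_a = ½K_aγH² = 0.5×0.3387×101.9×12.0² = 2485 lb/ft, acting at H/3 = 4.000 ft above the base.
Overturning moment M_o = P_a × H/3 = 2485 × 4.000 = 9941.
Resisting moment M_r = W × 3.3 = 12960 × 3.3 = 42770.
FS_overturning = M_r/M_o = 42770/9941 = 4.302.

4.30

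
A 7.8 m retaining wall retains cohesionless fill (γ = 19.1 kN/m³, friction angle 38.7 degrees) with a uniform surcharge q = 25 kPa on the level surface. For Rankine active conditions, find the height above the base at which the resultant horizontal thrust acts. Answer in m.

K_a = 0.2306.
Triangular part P₁ = ½K_aγH² = 134.0 at H/3 = 2.600 m; rectangular part P₂ = K_a q H = 44.96 at H/2 = 3.900 m.
ȳ = (P₁·2.600 + P₂·3.900)/(P₁+P₂) = 2.927 m.

2.93 m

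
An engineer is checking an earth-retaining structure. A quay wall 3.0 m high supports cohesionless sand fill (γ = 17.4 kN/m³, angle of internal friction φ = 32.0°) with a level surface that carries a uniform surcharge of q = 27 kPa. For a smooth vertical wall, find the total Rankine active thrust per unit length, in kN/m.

K_a = tan²(45° − φ/2) = 0.3073.
Soil triangle: ½ K_a γ H² = 0.5×0.3073×17.4×3.0² = 24.06 kN/m.
Surcharge rectangle: K_a q H = 0.3073×27×3.0 = 24.89 kN/m.
Total = 24.06 + 24.89 = 48.95 kN/m.

48.9 kN/m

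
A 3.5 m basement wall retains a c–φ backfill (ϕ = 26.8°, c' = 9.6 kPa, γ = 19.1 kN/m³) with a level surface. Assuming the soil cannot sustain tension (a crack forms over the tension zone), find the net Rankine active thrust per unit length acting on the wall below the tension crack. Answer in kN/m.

K_a = 0.3785; √K_a = 0.6152.
Tension-crack depth z_c = 2c/(γ√K_a) = 2×9.6/(19.1×0.6152) = 1.634 m.
σ_a at base = K_a γ H − 2c√K_a = 0.3785×19.1×3.5 − 2×9.6×0.6152 = 13.49 kPa.
P_a = ½ × 13.49 × (H − z_c) = 0.5×13.49×1.866 = 12.59 kN/m.

12.6 kN/m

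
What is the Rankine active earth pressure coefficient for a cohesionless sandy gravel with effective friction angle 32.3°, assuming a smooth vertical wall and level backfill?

0.303

K_a = tan²(45° − φ/2) = tan²(28.85°) = 0.3035.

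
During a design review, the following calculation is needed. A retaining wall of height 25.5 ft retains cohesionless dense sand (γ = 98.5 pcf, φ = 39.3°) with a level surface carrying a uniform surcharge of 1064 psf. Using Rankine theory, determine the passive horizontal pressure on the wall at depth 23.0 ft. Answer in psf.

K_p = (1 + sin φ)/(1 − sin φ) = 4.455.
σ_v = γz + q = 98.5 × 23.0 + 1064 = 3330 psf.
σ_h = K_p σ_v = 4.455 × 3330 = 14830 psf.

14800 psf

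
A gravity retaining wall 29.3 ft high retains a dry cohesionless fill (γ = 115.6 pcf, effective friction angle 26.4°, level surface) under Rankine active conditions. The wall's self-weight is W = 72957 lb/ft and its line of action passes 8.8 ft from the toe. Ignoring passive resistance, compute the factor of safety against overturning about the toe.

3.45

K_a = tan²(45° − 26.4°/2) = 0.3844.
P_a = ½K_aγH² = 0.5×0.3844×115.6×29.3² = 19080 lb/ft, acting at H/3 = 9.767 ft above the base.
Overturning moment M_o = P_a × H/3 = 19080 × 9.767 = 186300.
Resisting moment M_r = W × 8.8 = 72957 × 8.8 = 642000.
FS_overturning = M_r/M_o = 642000/186300 = 3.446.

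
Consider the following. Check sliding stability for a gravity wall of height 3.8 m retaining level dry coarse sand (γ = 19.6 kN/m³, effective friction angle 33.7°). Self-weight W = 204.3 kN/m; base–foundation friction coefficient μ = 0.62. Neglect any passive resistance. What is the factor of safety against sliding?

K_a = tan²(45° − 33.7°/2) = 0.2863.
P_a = ½K_aγH² = 0.5×0.2863×19.6×3.8² = 40.52 kN/m, acting at H/3 = 1.267 m above the base.
FS_sliding = μW / P_a = 0.62×204.3 / 40.52 = 3.126.

3.13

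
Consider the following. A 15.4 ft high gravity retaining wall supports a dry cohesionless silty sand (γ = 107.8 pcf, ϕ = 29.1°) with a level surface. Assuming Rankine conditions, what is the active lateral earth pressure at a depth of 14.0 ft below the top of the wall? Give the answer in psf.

522 psf

K_a = (1 − sin φ)/(1 + sin φ) = 0.3456.
σ_h = K_a γ z = 0.3456 × 107.8 × 14.0 = 521.6 psf.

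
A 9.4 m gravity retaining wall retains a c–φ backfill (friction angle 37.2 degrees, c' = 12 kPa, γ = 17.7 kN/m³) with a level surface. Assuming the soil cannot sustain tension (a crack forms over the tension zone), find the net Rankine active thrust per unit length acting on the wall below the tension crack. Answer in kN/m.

97.0 kN/m

K_a = 0.2464; √K_a = 0.4964.
Tension-crack depth z_c = 2c/(γ√K_a) = 2×12/(17.7×0.4964) = 2.732 m.
σ_a at base = K_a γ H − 2c√K_a = 0.2464×17.7×9.4 − 2×12×0.4964 = 29.09 kPa.
P_a = ½ × 29.09 × (H − z_c) = 0.5×29.09×6.668 = 96.98 kN/m.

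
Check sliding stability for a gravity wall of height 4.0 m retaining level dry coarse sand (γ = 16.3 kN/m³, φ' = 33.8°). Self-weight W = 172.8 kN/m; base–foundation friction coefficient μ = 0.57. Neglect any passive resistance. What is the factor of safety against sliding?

2.65

K_a = tan²(45° − 33.8°/2) = 0.2851.
P_a = ½K_aγH² = 0.5×0.2851×16.3×4.0² = 37.18 kN/m, acting at H/3 = 1.333 m above the base.
FS_sliding = μW / P_a = 0.57×172.8 / 37.18 = 2.649.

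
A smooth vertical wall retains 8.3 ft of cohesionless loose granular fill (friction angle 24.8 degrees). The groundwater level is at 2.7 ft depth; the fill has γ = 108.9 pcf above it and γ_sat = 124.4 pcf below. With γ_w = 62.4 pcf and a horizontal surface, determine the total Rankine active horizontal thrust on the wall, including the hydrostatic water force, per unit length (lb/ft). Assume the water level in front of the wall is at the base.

K_a = tan²(45° − φ/2) = 0.4090.
γ' = 124.4 − 62.4 = 62.00 pcf. Depth below WT = 5.6 ft.
σ'_h at WT = K_a γ d_w = 120.3 psf; at base = 120.3 + K_a γ' × 5.6 = 262.3 psf.
P₁ (0–2.7 ft) = ½×120.3×2.7 = 162.3. P₂ (2.7–8.3 ft) = ½(120.3+262.3)×5.6 = 1071.
P_w = ½ γ_w h₂² = 0.5×62.4×5.6² = 978.4. Total = 162.3+1071+978.4 = 2212 lb/ft.

2210 lb/ft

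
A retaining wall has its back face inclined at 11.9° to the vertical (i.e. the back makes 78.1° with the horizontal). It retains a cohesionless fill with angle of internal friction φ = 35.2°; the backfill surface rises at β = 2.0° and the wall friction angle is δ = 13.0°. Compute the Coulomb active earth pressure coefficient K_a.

K_a = sin²(α+φ) / [sin²α · sin(α−δ) · (1 + √{sin(φ+δ)sin(φ−β) / (sin(α−δ)sin(α+β))})²].
With α = 78.1°, φ = 35.2°, δ = 13.0°, β = 2.0°: K_a = 0.3458.

0.346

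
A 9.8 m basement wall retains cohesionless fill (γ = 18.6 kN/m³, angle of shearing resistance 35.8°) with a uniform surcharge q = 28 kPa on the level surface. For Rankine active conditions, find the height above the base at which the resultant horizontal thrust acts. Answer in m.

K_a = 0.2619.
Triangular part P₁ = ½K_aγH² = 233.9 at H/3 = 3.267 m; rectangular part P₂ = K_a q H = 71.86 at H/2 = 4.900 m.
ȳ = (P₁·3.267 + P₂·4.900)/(P₁+P₂) = 3.651 m.

3.65 m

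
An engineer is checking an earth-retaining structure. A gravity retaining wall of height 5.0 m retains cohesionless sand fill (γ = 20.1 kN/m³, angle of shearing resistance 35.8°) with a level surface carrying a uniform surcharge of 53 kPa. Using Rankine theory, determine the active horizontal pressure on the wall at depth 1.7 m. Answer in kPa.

K_a = (1 − sin φ)/(1 + sin φ) = 0.2619.
σ_v = γz + q = 20.1 × 1.7 + 53 = 87.17 kPa.
σ_h = K_a σ_v = 0.2619 × 87.17 = 22.83 kPa.

22.8 kPa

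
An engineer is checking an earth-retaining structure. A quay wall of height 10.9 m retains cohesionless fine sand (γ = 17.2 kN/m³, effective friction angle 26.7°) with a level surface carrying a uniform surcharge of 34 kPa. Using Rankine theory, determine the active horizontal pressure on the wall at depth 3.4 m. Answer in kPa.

35.1 kPa

K_a = (1 − sin φ)/(1 + sin φ) = 0.3800.
σ_v = γz + q = 17.2 × 3.4 + 34 = 92.48 kPa.
σ_h = K_a σ_v = 0.3800 × 92.48 = 35.14 kPa.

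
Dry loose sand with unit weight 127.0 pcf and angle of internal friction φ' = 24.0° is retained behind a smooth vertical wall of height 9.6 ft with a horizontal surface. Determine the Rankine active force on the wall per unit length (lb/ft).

2470 lb/ft

K_a = tan²(45° − φ/2) = 0.4217.
P_a = ½ K_a γ H² = 0.5 × 0.4217 × 127.0 × 9.6² = 2468 lb/ft.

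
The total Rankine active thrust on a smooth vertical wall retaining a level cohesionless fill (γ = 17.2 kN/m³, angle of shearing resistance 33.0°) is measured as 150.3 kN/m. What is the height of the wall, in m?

K_a = 0.2948. P_a = ½ K_a γ H² ⇒ H = √(2P_a/(K_a γ)).
H = √(2×150.3/(0.2948×17.2)) = 7.700 m.

7.70 m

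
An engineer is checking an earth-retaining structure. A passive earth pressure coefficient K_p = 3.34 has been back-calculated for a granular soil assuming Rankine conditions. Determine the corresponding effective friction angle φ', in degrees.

32.6°

K_p = (1+sin φ)/(1−sin φ) ⇒ sin φ = (K_p − 1)/(K_p + 1) = 0.5392.
φ = arcsin(0.5392) = 32.63°.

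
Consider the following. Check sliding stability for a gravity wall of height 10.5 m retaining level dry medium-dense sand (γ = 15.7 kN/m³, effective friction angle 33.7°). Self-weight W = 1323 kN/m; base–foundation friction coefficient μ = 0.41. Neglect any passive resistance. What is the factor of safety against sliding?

K_a = tan²(45° − 33.7°/2) = 0.2863.
P_a = ½K_aγH² = 0.5×0.2863×15.7×10.5² = 247.8 kN/m, acting at H/3 = 3.500 m above the base.
FS_sliding = μW / P_a = 0.41×1323 / 247.8 = 2.189.

2.19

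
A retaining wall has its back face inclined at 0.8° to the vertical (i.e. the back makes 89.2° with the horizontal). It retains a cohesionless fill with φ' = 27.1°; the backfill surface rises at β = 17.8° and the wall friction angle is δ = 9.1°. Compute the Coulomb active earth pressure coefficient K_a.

0.470

K_a = sin²(α+φ) / [sin²α · sin(α−δ) · (1 + √{sin(φ+δ)sin(φ−β) / (sin(α−δ)sin(α+β))})²].
With α = 89.2°, φ = 27.1°, δ = 9.1°, β = 17.8°: K_a = 0.4695.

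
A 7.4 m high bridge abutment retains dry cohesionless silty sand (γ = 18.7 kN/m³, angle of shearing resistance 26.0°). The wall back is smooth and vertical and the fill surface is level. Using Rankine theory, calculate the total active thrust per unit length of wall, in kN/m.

K_a = tan²(45° − φ/2) = 0.3905.
P_a = ½ K_a γ H² = 0.5 × 0.3905 × 18.7 × 7.4² = 199.9 kN/m.

200 kN/m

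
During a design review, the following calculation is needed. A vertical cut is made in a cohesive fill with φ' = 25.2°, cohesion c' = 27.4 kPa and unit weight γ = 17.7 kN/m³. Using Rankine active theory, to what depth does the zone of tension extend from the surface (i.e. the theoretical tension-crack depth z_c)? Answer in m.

K_a = tan²(45° − 25.2°/2) = 0.4027; √K_a = 0.6346.
The active pressure is zero where K_a γ z = 2c√K_a, so z_c = 2c/(γ√K_a) = 2×27.4/(17.7×0.6346) = 4.879 m.

4.88 m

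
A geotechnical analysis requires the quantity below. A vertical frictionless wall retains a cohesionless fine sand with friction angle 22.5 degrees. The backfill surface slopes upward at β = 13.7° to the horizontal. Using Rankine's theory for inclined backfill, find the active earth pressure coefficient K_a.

K_a = cos β · (cos β − √(cos²β − cos²φ)) / (cos β + √(cos²β − cos²φ)).
cos β = 0.9715, cos φ = 0.9239, √(cos²β − cos²φ) = 0.3006.
K_a = 0.9715 × (0.9715 − 0.3006)/(0.9715 + 0.3006) = 0.5124.

0.512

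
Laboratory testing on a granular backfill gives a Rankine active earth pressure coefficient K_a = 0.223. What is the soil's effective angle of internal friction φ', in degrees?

K_a = tan²(45° − φ/2) ⇒ 45° − φ/2 = arctan(√0.223) = 25.28°.
φ = 2(45° − 25.28°) = 39.44°.

39.4°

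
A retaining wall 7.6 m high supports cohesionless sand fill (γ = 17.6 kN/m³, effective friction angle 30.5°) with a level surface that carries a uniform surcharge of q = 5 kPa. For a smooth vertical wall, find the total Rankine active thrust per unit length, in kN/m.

K_a = tan²(45° − φ/2) = 0.3267.
Soil triangle: ½ K_a γ H² = 0.5×0.3267×17.6×7.6² = 166.0 kN/m.
Surcharge rectangle: K_a q H = 0.3267×5×7.6 = 12.41 kN/m.
Total = 166.0 + 12.41 = 178.5 kN/m.

178 kN/m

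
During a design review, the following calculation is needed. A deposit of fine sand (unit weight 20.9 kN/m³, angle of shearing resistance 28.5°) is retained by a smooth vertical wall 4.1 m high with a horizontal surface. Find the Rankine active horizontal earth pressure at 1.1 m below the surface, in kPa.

K_a = (1 − sin φ)/(1 + sin φ) = 0.3540.
σ_h = K_a γ z = 0.3540 × 20.9 × 1.1 = 8.137 kPa.

8.14 kPa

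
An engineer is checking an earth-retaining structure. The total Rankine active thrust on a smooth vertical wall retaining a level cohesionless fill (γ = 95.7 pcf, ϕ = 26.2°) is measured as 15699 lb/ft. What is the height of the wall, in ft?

K_a = 0.3874. P_a = ½ K_a γ H² ⇒ H = √(2P_a/(K_a γ)).
H = √(2×15699/(0.3874×95.7)) = 29.10 ft.

29.1 ft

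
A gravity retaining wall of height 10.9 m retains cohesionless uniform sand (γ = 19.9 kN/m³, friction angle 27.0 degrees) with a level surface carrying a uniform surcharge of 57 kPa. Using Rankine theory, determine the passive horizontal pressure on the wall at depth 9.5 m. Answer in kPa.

655 kPa

K_p = (1 + sin φ)/(1 − sin φ) = 2.663.
σ_v = γz + q = 19.9 × 9.5 + 57 = 246.0 kPa.
σ_h = K_p σ_v = 2.663 × 246.0 = 655.2 kPa.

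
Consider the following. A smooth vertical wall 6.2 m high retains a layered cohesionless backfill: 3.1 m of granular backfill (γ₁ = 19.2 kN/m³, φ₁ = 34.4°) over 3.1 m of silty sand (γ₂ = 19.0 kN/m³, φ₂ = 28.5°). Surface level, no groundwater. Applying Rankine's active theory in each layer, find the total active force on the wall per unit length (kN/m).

123 kN/m

K_a1 = tan²(45°−34.4°/2) = 0.2780; K_a2 = tan²(45°−28.5°/2) = 0.3540.
Layer 1: σ at base = K_a1 γ₁ h₁ = 16.55 kPa; P₁ = ½×16.55×3.1 = 25.65.
Layer 2: σ_v at top = γ₁h₁ = 59.52; σ_h top = K_a2×59.52 = 21.07; σ_h base = K_a2×(59.52+19.0×3.1) = 41.91.
P₂ = ½(21.07+41.91)×3.1 = 97.62. Total P_a = 25.65+97.62 = 123.3 kN/m.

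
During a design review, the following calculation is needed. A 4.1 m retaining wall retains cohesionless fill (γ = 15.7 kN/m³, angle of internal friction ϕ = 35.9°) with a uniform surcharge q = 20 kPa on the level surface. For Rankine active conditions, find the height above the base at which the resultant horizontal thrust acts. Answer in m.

1.63 m

K_a = 0.2607.
Triangular part P₁ = ½K_aγH² = 34.41 at H/3 = 1.367 m; rectangular part P₂ = K_a q H = 21.38 at H/2 = 2.050 m.
ȳ = (P₁·1.367 + P₂·2.050)/(P₁+P₂) = 1.629 m.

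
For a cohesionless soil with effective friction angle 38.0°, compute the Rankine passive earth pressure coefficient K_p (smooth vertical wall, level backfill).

K_p = (1 + sin φ)/(1 − sin φ) = tan²(45° + 38.0°/2) = 4.204.

4.20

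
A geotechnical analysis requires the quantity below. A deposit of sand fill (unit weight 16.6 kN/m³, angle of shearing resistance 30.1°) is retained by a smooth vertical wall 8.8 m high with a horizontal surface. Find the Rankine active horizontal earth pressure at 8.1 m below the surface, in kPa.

K_a = (1 − sin φ)/(1 + sin φ) = 0.3320.
σ_h = K_a γ z = 0.3320 × 16.6 × 8.1 = 44.64 kPa.

44.6 kPa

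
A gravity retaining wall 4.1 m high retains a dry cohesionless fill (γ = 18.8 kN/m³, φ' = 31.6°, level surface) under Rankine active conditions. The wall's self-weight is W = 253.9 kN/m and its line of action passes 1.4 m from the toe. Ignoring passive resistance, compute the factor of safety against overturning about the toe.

K_a = tan²(45° − 31.6°/2) = 0.3123.
P_a = ½K_aγH² = 0.5×0.3123×18.8×4.1² = 49.36 kN/m, acting at H/3 = 1.367 m above the base.
Overturning moment M_o = P_a × H/3 = 49.36 × 1.367 = 67.45.
Resisting moment M_r = W × 1.4 = 253.9 × 1.4 = 355.5.
FS_overturning = M_r/M_o = 355.5/67.45 = 5.270.

5.27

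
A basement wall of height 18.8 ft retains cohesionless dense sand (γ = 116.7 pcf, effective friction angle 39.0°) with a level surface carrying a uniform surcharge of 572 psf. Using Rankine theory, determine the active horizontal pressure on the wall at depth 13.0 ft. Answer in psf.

K_a = (1 − sin φ)/(1 + sin φ) = 0.2275.
σ_v = γz + q = 116.7 × 13.0 + 572 = 2089 psf.
σ_h = K_a σ_v = 0.2275 × 2089 = 475.3 psf.

475 psf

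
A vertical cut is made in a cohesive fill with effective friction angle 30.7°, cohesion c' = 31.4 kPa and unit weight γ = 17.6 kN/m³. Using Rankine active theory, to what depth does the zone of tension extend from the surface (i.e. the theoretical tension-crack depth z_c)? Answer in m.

6.27 m

K_a = tan²(45° − 30.7°/2) = 0.3240; √K_a = 0.5692.
The active pressure is zero where K_a γ z = 2c√K_a, so z_c = 2c/(γ√K_a) = 2×31.4/(17.6×0.5692) = 6.268 m.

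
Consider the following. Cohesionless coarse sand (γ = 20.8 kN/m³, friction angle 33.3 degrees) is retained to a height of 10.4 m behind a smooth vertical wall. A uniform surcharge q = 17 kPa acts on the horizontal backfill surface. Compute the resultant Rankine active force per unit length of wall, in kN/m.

K_a = tan²(45° − φ/2) = 0.2911.
Soil triangle: ½ K_a γ H² = 0.5×0.2911×20.8×10.4² = 327.5 kN/m.
Surcharge rectangle: K_a q H = 0.2911×17×10.4 = 51.47 kN/m.
Total = 327.5 + 51.47 = 379.0 kN/m.

379 kN/m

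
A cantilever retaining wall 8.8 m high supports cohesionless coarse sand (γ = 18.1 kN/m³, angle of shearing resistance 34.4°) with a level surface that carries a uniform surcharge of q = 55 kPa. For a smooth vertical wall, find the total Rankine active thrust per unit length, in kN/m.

329 kN/m

K_a = tan²(45° − φ/2) = 0.2780.
Soil triangle: ½ K_a γ H² = 0.5×0.2780×18.1×8.8² = 194.8 kN/m.
Surcharge rectangle: K_a q H = 0.2780×55×8.8 = 134.5 kN/m.
Total = 194.8 + 134.5 = 329.4 kN/m.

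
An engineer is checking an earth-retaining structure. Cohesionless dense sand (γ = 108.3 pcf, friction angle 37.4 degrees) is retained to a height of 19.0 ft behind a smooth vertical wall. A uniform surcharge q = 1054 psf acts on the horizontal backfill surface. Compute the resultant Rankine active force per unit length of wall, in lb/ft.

9670 lb/ft

K_a = tan²(45° − φ/2) = 0.2443.
Soil triangle: ½ K_a γ H² = 0.5×0.2443×108.3×19.0² = 4775 lb/ft.
Surcharge rectangle: K_a q H = 0.2443×1054×19.0 = 4892 lb/ft.
Total = 4775 + 4892 = 9667 lb/ft.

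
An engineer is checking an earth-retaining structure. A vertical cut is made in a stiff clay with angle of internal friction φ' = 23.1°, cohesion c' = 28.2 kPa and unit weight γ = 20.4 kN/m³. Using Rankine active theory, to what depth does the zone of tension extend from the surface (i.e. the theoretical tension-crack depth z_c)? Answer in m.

4.18 m

K_a = tan²(45° − 23.1°/2) = 0.4364; √K_a = 0.6606.
The active pressure is zero where K_a γ z = 2c√K_a, so z_c = 2c/(γ√K_a) = 2×28.2/(20.4×0.6606) = 4.185 m.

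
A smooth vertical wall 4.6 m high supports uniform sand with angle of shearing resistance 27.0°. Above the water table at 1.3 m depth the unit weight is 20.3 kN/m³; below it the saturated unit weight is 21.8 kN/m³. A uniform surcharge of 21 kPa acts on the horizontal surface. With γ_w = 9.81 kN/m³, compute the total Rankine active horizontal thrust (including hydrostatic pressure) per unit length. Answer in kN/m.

153 kN/m

K_a = tan²(45° − φ/2) = 0.3755.
γ' = 21.8 − 9.81 = 11.99 kN/m³. h₂ = H − d_w = 3.3 m.
σ'_h: at surface K_a·q = 7.886; at WT K_a(q+γd_w) = 17.80; at base K_a(q+γd_w+γ'h₂) = 32.65 kPa.
P₁ = ½(7.886+17.80)×1.3 = 16.69; P₂ = ½(17.80+32.65)×3.3 = 83.24; P_w = ½γ_w h₂² = 53.42.
Total = 16.69+83.24+53.42 = 153.4 kN/m.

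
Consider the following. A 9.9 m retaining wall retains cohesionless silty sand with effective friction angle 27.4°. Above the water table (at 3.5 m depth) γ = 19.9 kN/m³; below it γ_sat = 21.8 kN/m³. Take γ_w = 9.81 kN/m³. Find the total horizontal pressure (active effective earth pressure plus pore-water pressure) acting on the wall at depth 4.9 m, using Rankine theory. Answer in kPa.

K_a = (1 − sin φ)/(1 + sin φ) = 0.3697.
γ' = 21.8 − 9.81 = 11.99 kN/m³.
Effective vertical stress at 4.9 m: σ'_v = 19.9×3.5 + 11.99×1.40 = 86.44 kPa.
σ'_h = K_a σ'_v = 0.3697 × 86.44 = 31.95 kPa; u = γ_w × 1.40 = 13.73 kPa.
Total σ_h = 31.95 + 13.73 = 45.69 kPa.

45.7 kPa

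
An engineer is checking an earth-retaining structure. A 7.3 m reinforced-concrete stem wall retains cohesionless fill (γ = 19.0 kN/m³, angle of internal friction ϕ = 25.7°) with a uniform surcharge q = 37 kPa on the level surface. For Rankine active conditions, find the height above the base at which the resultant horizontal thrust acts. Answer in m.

K_a = 0.3950.
Triangular part P₁ = ½K_aγH² = 200.0 at H/3 = 2.433 m; rectangular part P₂ = K_a q H = 106.7 at H/2 = 3.650 m.
ȳ = (P₁·2.433 + P₂·3.650)/(P₁+P₂) = 2.857 m.

2.86 m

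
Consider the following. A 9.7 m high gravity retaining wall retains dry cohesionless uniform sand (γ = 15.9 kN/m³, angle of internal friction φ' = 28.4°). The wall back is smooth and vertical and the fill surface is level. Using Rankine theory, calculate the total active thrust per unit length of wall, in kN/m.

K_a = tan²(45° − φ/2) = 0.3554.
P_a = ½ K_a γ H² = 0.5 × 0.3554 × 15.9 × 9.7² = 265.8 kN/m.

266 kN/m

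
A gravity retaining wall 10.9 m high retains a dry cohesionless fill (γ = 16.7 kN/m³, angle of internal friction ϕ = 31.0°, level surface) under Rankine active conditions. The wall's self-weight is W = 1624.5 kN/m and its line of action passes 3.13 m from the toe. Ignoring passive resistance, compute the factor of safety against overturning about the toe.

4.41

K_a = tan²(45° − 31.0°/2) = 0.3201.
P_a = ½K_aγH² = 0.5×0.3201×16.7×10.9² = 317.6 kN/m, acting at H/3 = 3.633 m above the base.
Overturning moment M_o = P_a × H/3 = 317.6 × 3.633 = 1154.
Resisting moment M_r = W × 3.13 = 1624.5 × 3.13 = 5085.
FS_overturning = M_r/M_o = 5085/1154 = 4.407.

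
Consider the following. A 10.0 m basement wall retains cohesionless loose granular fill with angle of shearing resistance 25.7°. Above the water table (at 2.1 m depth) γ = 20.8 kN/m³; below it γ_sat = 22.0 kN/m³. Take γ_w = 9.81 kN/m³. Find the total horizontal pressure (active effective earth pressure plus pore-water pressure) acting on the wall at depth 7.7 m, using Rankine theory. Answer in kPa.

99.2 kPa

K_a = (1 − sin φ)/(1 + sin φ) = 0.3950.
γ' = 22.0 − 9.81 = 12.19 kN/m³.
Effective vertical stress at 7.7 m: σ'_v = 20.8×2.1 + 12.19×5.60 = 111.9 kPa.
σ'_h = K_a σ'_v = 0.3950 × 111.9 = 44.22 kPa; u = γ_w × 5.60 = 54.94 kPa.
Total σ_h = 44.22 + 54.94 = 99.16 kPa.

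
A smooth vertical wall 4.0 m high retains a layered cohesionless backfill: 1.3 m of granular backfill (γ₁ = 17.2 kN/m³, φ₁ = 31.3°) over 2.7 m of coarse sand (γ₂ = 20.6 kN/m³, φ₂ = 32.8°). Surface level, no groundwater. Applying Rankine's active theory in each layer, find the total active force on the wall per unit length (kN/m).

K_a1 = tan²(45°−31.3°/2) = 0.3162; K_a2 = tan²(45°−32.8°/2) = 0.2973.
Layer 1: σ at base = K_a1 γ₁ h₁ = 7.070 kPa; P₁ = ½×7.070×1.3 = 4.596.
Layer 2: σ_v at top = γ₁h₁ = 22.36; σ_h top = K_a2×22.36 = 6.647; σ_h base = K_a2×(22.36+20.6×2.7) = 23.18.
P₂ = ½(6.647+23.18)×2.7 = 40.27. Total P_a = 4.596+40.27 = 44.86 kN/m.

44.9 kN/m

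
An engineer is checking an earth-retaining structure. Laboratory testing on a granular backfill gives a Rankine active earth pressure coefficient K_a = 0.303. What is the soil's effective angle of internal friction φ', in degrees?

K_a = tan²(45° − φ/2) ⇒ 45° − φ/2 = arctan(√0.303) = 28.83°.
φ = 2(45° − 28.83°) = 32.34°.

32.3°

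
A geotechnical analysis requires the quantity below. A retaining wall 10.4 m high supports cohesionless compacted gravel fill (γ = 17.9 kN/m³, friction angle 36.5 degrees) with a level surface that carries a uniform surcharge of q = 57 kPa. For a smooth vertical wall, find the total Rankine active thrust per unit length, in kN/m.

397 kN/m

K_a = tan²(45° − φ/2) = 0.2541.
Soil triangle: ½ K_a γ H² = 0.5×0.2541×17.9×10.4² = 245.9 kN/m.
Surcharge rectangle: K_a q H = 0.2541×57×10.4 = 150.6 kN/m.
Total = 245.9 + 150.6 = 396.5 kN/m.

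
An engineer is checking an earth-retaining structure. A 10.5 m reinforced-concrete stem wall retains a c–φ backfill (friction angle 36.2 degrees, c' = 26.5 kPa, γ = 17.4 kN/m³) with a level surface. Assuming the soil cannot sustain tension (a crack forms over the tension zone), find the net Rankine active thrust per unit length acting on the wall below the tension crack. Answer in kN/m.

K_a = 0.2574; √K_a = 0.5073.
Tension-crack depth z_c = 2c/(γ√K_a) = 2×26.5/(17.4×0.5073) = 6.004 m.
σ_a at base = K_a γ H − 2c√K_a = 0.2574×17.4×10.5 − 2×26.5×0.5073 = 20.14 kPa.
P_a = ½ × 20.14 × (H − z_c) = 0.5×20.14×4.496 = 45.26 kN/m.

45.3 kN/m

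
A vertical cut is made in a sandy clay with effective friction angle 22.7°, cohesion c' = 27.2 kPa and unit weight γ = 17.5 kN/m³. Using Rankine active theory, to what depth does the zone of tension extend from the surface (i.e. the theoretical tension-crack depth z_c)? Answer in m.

4.67 m

K_a = tan²(45° − 22.7°/2) = 0.4431; √K_a = 0.6657.
The active pressure is zero where K_a γ z = 2c√K_a, so z_c = 2c/(γ√K_a) = 2×27.2/(17.5×0.6657) = 4.670 m.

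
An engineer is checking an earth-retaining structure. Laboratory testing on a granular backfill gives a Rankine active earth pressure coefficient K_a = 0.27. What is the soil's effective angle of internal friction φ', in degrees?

K_a = tan²(45° − φ/2) ⇒ 45° − φ/2 = arctan(√0.27) = 27.46°.
φ = 2(45° − 27.46°) = 35.09°.

35.1°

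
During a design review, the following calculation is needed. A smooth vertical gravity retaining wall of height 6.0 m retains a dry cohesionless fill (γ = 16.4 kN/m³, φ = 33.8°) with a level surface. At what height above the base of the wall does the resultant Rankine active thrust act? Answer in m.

K_a = 0.2851.
The pressure distribution is triangular, so the resultant acts at H/3 above the base = 6.0/3 = 2.000 m.

2.00 m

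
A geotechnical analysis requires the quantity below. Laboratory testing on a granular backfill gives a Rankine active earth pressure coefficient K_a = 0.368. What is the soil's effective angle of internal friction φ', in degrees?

K_a = tan²(45° − φ/2) ⇒ 45° − φ/2 = arctan(√0.368) = 31.24°.
φ = 2(45° − 31.24°) = 27.52°.

27.5°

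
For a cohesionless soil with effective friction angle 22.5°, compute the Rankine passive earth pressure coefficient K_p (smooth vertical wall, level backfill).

K_p = (1 + sin φ)/(1 − sin φ) = tan²(45° + 22.5°/2) = 2.240.

2.24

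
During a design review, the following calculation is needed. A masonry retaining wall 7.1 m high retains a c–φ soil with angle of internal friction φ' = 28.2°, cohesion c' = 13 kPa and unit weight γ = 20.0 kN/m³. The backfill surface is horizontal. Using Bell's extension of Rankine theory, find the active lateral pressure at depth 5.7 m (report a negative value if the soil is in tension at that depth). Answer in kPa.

25.3 kPa

K_a = (1 − sin φ)/(1 + sin φ) = 0.3582.
σ_a = K_a γ z − 2c√K_a = 0.3582×20.0×5.7 − 2×13×0.5985 = 25.27 kPa.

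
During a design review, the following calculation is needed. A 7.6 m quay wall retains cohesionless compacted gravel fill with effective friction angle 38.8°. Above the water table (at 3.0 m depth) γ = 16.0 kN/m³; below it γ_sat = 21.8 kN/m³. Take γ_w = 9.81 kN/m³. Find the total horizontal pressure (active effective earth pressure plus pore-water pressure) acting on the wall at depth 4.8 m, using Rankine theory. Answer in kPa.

33.6 kPa

K_a = (1 − sin φ)/(1 + sin φ) = 0.2296.
γ' = 21.8 − 9.81 = 11.99 kN/m³.
Effective vertical stress at 4.8 m: σ'_v = 16.0×3.0 + 11.99×1.80 = 69.58 kPa.
σ'_h = K_a σ'_v = 0.2296 × 69.58 = 15.97 kPa; u = γ_w × 1.80 = 17.66 kPa.
Total σ_h = 15.97 + 17.66 = 33.63 kPa.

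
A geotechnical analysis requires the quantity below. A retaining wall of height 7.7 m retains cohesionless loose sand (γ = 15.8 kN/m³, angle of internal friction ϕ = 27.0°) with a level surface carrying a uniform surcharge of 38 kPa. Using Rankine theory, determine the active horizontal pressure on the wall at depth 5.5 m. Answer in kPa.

K_a = (1 − sin φ)/(1 + sin φ) = 0.3755.
σ_v = γz + q = 15.8 × 5.5 + 38 = 124.9 kPa.
σ_h = K_a σ_v = 0.3755 × 124.9 = 46.90 kPa.

46.9 kPa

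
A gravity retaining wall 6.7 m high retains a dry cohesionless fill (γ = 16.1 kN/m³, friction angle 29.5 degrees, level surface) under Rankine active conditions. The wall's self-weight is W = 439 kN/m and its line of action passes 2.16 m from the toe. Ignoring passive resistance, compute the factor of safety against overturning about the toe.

K_a = tan²(45° − 29.5°/2) = 0.3401.
P_a = ½K_aγH² = 0.5×0.3401×16.1×6.7² = 122.9 kN/m, acting at H/3 = 2.233 m above the base.
Overturning moment M_o = P_a × H/3 = 122.9 × 2.233 = 274.5.
Resisting moment M_r = W × 2.16 = 439 × 2.16 = 948.2.
FS_overturning = M_r/M_o = 948.2/274.5 = 3.455.

3.45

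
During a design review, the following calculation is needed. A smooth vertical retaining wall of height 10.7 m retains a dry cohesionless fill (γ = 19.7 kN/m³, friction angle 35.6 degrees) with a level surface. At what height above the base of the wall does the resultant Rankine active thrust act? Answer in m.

3.57 m

K_a = 0.2641.
The pressure distribution is triangular, so the resultant acts at H/3 above the base = 10.7/3 = 3.567 m.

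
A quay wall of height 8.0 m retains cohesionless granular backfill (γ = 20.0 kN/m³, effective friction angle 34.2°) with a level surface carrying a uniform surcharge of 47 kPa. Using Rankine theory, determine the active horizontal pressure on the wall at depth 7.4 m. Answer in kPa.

K_a = (1 − sin φ)/(1 + sin φ) = 0.2803.
σ_v = γz + q = 20.0 × 7.4 + 47 = 195.0 kPa.
σ_h = K_a σ_v = 0.2803 × 195.0 = 54.67 kPa.

54.7 kPa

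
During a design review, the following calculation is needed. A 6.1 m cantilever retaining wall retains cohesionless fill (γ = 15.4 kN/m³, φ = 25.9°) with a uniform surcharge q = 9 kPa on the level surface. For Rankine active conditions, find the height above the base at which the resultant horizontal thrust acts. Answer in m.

2.20 m

K_a = 0.3920.
Triangular part P₁ = ½K_aγH² = 112.3 at H/3 = 2.033 m; rectangular part P₂ = K_a q H = 21.52 at H/2 = 3.050 m.
ȳ = (P₁·2.033 + P₂·3.050)/(P₁+P₂) = 2.197 m.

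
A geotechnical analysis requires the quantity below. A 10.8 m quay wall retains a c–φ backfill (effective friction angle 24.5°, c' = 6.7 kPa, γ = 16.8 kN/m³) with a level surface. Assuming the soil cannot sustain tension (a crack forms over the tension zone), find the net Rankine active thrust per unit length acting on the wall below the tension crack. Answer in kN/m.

318 kN/m

K_a = 0.4137; √K_a = 0.6432.
Tension-crack depth z_c = 2c/(γ√K_a) = 2×6.7/(16.8×0.6432) = 1.240 m.
σ_a at base = K_a γ H − 2c√K_a = 0.4137×16.8×10.8 − 2×6.7×0.6432 = 66.45 kPa.
P_a = ½ × 66.45 × (H − z_c) = 0.5×66.45×9.560 = 317.6 kN/m.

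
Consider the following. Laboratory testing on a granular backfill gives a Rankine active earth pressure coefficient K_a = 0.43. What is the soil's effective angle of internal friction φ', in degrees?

23.5°

K_a = tan²(45° − φ/2) ⇒ 45° − φ/2 = arctan(√0.43) = 33.25°.
φ = 2(45° − 33.25°) = 23.49°.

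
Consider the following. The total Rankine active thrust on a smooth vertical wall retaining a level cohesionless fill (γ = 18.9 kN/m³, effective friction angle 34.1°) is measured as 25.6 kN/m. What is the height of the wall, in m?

K_a = 0.2815. P_a = ½ K_a γ H² ⇒ H = √(2P_a/(K_a γ)).
H = √(2×25.6/(0.2815×18.9)) = 3.102 m.

3.10 m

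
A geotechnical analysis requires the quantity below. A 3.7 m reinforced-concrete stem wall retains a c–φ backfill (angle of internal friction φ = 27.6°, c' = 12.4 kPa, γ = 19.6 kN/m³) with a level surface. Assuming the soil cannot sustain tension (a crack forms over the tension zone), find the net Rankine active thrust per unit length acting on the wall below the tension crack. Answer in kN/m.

9.33 kN/m

K_a = 0.3668; √K_a = 0.6056.
Tension-crack depth z_c = 2c/(γ√K_a) = 2×12.4/(19.6×0.6056) = 2.089 m.
σ_a at base = K_a γ H − 2c√K_a = 0.3668×19.6×3.7 − 2×12.4×0.6056 = 11.58 kPa.
P_a = ½ × 11.58 × (H − z_c) = 0.5×11.58×1.611 = 9.326 kN/m.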